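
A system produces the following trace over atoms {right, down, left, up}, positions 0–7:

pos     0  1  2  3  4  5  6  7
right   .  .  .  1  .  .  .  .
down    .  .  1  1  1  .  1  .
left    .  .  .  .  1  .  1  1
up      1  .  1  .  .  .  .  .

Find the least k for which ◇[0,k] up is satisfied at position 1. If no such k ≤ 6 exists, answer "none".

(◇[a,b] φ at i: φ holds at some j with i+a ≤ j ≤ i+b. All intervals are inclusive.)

Scan j = 1,2,… for up:
  j=1: fails
  j=2: holds
First hit at j=2, so smallest k = 2-1 = 1.

1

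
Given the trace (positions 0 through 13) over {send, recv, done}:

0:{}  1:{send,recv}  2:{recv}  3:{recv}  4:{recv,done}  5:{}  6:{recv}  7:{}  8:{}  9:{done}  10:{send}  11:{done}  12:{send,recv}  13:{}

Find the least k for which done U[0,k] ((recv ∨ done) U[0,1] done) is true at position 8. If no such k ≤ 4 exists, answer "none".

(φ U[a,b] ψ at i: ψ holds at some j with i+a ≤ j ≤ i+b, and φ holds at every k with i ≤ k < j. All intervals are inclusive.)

none

Need earliest j ≥ 8 with ((recv ∨ done) U[0,1] done), and done at every k in [8,j-1].
  j=8: rhs fails.
  j=9: rhs holds but lhs fails at k=8.
  j=10: rhs fails.
  j=11: rhs holds but lhs fails at k=8.
  j=12: rhs fails.
No witness within the range → none.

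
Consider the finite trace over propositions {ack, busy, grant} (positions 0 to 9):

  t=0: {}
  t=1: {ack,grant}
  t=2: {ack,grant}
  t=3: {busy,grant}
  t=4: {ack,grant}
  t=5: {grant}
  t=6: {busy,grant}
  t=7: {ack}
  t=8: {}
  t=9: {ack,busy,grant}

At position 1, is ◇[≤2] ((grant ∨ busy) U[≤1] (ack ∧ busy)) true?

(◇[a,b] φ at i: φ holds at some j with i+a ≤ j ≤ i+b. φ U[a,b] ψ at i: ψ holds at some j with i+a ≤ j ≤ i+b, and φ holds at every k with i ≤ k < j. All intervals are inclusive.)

Check ((grant ∨ busy) U[≤1] (ack ∧ busy)) at each j in [1,3]:
  j=1: fails
  j=2: fails
  j=3: fails
No position in the window satisfies it → formula fails.

Does not hold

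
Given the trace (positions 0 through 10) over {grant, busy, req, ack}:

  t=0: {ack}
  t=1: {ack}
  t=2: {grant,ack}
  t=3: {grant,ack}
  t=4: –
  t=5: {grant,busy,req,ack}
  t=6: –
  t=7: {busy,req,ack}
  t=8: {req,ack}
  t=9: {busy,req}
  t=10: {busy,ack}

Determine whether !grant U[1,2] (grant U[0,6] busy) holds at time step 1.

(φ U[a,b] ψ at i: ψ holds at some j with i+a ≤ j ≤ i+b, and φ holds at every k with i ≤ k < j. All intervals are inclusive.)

False

Need some j in [2,3] with (grant U[0,6] busy), and !grant at every k in [1,j-1].
  j=2: (grant U[0,6] busy) — fails.
  j=3: (grant U[0,6] busy) — fails.
No j in the window works → until fails.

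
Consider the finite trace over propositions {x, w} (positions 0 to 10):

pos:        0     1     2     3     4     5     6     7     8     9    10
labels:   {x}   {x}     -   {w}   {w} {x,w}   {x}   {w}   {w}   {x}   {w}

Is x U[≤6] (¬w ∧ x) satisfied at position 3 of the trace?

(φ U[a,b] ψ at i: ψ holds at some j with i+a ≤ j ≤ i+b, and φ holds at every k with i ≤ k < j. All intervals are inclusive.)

No

Need some j in [3,9] with (¬w ∧ x), and x at every k in [3,j-1].
  j=3: (¬w ∧ x) false.
  j=4: (¬w ∧ x) false.
  j=5: (¬w ∧ x) false.
  j=6: (¬w ∧ x) holds, but x fails at k=3 → not this j.
  j=7: (¬w ∧ x) false.
  j=8: (¬w ∧ x) false.
  j=9: (¬w ∧ x) holds, but x fails at k=3 → not this j.
No j in the window works → until fails.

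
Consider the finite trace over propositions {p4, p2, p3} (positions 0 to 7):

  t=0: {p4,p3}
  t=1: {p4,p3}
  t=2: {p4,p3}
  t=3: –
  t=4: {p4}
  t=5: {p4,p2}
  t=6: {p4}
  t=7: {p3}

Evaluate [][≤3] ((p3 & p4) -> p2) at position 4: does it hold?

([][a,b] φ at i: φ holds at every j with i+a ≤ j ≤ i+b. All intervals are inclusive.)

Check ((p3 & p4) -> p2) at every j in [4,7]:
  j=4: antecedent false → ✓
  j=5: antecedent false → ✓
  j=6: antecedent false → ✓
  j=7: antecedent false → ✓
All positions satisfy it → formula holds.

Yes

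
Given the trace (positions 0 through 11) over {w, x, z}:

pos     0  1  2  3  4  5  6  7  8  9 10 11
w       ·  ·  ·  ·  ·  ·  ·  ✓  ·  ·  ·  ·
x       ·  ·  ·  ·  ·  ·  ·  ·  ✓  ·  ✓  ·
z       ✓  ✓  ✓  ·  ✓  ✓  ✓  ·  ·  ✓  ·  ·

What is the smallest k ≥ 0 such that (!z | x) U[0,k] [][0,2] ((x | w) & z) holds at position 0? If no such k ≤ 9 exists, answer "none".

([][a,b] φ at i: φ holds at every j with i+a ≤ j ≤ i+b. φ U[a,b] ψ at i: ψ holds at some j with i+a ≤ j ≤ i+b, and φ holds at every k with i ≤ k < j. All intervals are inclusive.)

Need earliest j ≥ 0 with [][0,2] ((x | w) & z), and (!z | x) at every k in [0,j-1].
  j=0: rhs fails.
  j=1: rhs fails.
  j=2: rhs fails.
  j=3: rhs fails.
  j=4: rhs fails.
  j=5: rhs fails.
  j=6: rhs fails.
  j=7: rhs fails.
  j=8: rhs fails.
  j=9: rhs fails.
No witness within the range → none.

none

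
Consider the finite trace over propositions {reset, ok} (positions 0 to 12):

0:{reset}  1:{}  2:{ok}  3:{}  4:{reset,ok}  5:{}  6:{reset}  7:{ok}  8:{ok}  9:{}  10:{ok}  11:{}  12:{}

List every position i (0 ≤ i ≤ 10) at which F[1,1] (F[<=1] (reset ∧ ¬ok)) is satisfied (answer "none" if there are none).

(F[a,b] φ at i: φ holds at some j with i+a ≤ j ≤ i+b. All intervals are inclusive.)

Evaluate at each i in [0,10]:
  i=0: ✗ (none in [1,1])
  i=1: ✗ (none in [2,2])
  i=2: ✗ (none in [3,3])
  i=3: ✗ (none in [4,4])
  i=4: ✓ (witness j=5)
  i=5: ✓ (witness j=6)
  i=6: ✗ (none in [7,7])
  i=7: ✗ (none in [8,8])
  i=8: ✗ (none in [9,9])
  i=9: ✗ (none in [10,10])
  i=10: ✗ (none in [11,11])

4, 5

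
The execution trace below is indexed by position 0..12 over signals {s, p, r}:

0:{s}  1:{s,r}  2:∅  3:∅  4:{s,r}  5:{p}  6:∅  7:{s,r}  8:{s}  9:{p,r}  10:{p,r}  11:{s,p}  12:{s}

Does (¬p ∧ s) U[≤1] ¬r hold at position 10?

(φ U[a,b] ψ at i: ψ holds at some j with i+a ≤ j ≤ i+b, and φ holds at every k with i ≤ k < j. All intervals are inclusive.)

Need some j in [10,11] with ¬r, and (¬p ∧ s) at every k in [10,j-1].
  j=10: ¬r false.
  j=11: ¬r holds, but (¬p ∧ s) fails at k=10 → not this j.
No j in the window works → until fails.

False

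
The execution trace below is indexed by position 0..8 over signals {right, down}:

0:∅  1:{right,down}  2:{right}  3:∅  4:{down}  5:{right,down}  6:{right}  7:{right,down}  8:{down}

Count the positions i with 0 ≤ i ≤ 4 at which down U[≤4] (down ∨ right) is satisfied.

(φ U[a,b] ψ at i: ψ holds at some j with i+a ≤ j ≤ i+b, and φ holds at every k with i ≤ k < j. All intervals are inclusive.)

Evaluate at each i in [0,4]:
  i=0: ✗ (lhs fails at k=0 before rhs at j=1)
  i=1: ✓ (rhs at j=1)
  i=2: ✓ (rhs at j=2)
  i=3: ✗ (lhs fails at k=3 before rhs at j=4)
  i=4: ✓ (rhs at j=4)
Positions where it holds: {1, 2, 4} → 3.

3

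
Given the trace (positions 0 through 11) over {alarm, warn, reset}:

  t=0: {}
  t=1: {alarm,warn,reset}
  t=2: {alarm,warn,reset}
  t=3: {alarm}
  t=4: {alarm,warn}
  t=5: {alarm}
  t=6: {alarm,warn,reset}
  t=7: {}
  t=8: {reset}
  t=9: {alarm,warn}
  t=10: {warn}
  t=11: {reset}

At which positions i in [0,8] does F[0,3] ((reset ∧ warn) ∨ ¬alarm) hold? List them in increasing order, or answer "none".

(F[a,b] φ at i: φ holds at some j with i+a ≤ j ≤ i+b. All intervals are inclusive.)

Evaluate at each i in [0,8]:
  i=0: ✓ (witness j=0)
  i=1: ✓ (witness j=1)
  i=2: ✓ (witness j=2)
  i=3: ✓ (witness j=6)
  i=4: ✓ (witness j=6)
  i=5: ✓ (witness j=6)
  i=6: ✓ (witness j=6)
  i=7: ✓ (witness j=7)
  i=8: ✓ (witness j=8)

0, 1, 2, 3, 4, 5, 6, 7, 8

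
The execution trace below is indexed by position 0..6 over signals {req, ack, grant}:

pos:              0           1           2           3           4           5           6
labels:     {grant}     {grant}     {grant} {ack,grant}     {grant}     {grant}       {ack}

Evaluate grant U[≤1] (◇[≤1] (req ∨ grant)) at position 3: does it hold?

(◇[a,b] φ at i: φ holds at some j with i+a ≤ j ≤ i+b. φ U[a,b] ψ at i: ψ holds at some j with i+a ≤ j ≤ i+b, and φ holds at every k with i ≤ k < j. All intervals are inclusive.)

True

Need some j in [3,4] with ◇[≤1] (req ∨ grant), and grant at every k in [3,j-1].
  j=3: ◇[≤1] (req ∨ grant) holds; no prefix to check → satisfied.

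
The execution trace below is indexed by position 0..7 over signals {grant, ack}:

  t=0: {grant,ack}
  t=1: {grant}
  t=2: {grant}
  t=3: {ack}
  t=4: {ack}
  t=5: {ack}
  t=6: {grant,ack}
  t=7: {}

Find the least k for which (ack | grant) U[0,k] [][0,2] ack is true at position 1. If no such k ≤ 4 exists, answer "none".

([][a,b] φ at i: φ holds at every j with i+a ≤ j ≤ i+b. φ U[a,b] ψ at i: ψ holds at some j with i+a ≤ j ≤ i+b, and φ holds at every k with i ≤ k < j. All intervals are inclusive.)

Need earliest j ≥ 1 with [][0,2] ack, and (ack | grant) at every k in [1,j-1].
  j=1: rhs fails.
  j=2: rhs fails.
  j=3: rhs holds; lhs holds on [1,2]. k = 2.

2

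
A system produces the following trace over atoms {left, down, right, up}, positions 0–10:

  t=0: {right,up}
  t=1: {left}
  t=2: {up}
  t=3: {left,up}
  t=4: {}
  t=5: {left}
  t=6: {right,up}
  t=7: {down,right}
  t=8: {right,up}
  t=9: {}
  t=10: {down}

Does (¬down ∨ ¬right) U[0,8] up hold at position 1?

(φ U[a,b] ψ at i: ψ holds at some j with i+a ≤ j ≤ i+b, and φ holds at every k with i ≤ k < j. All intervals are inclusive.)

Need some j in [1,9] with up, and (¬down ∨ ¬right) at every k in [1,j-1].
  j=1: up false.
  j=2: up holds; (¬down ∨ ¬right) holds at every k in [1,1] → satisfied.

Holds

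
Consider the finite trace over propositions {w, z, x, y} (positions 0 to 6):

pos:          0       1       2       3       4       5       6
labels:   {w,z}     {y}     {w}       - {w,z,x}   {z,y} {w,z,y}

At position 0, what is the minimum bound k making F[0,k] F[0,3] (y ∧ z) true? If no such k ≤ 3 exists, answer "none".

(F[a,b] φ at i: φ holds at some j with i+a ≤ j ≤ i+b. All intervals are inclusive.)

2

Scan j = 0,1,… for F[0,3] (y ∧ z):
  j=0: fails
  j=1: fails
  j=2: holds
First hit at j=2, so smallest k = 2-0 = 2.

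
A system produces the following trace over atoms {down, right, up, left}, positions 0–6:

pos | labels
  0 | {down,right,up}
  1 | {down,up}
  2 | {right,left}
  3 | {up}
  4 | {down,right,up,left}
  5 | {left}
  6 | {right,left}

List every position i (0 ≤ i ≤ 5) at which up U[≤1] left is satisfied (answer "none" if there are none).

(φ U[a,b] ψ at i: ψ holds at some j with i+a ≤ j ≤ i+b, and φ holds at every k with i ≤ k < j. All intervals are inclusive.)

1, 2, 3, 4, 5

Evaluate at each i in [0,5]:
  i=0: ✗ (no rhs in [0,1])
  i=1: ✓ (rhs at j=2; lhs holds on [1,1])
  i=2: ✓ (rhs at j=2)
  i=3: ✓ (rhs at j=4; lhs holds on [3,3])
  i=4: ✓ (rhs at j=4)
  i=5: ✓ (rhs at j=5)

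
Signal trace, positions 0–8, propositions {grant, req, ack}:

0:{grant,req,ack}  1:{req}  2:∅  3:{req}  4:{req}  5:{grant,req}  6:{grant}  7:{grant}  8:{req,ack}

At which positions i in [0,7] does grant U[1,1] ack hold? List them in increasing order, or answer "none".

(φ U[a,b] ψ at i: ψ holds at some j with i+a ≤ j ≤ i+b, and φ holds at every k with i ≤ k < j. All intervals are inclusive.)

Evaluate at each i in [0,7]:
  i=0: ✗ (no rhs in [1,1])
  i=1: ✗ (no rhs in [2,2])
  i=2: ✗ (no rhs in [3,3])
  i=3: ✗ (no rhs in [4,4])
  i=4: ✗ (no rhs in [5,5])
  i=5: ✗ (no rhs in [6,6])
  i=6: ✗ (no rhs in [7,7])
  i=7: ✓ (rhs at j=8; lhs holds on [7,7])

7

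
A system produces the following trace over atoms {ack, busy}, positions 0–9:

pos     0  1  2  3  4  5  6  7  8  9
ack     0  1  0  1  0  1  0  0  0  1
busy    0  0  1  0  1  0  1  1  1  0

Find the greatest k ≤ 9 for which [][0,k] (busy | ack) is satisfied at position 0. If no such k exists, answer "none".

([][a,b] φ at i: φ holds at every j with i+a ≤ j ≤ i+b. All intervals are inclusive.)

none

(busy | ack) must hold from j=0 onward; find where it first fails.
  j=0: fails → no k works.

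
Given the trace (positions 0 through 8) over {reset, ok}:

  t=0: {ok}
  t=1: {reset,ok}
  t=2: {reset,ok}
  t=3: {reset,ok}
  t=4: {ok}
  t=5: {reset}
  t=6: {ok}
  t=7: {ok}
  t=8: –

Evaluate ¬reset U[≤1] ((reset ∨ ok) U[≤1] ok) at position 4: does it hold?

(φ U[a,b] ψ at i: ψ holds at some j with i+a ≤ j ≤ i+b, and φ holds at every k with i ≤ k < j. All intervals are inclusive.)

True

Need some j in [4,5] with ((reset ∨ ok) U[≤1] ok), and ¬reset at every k in [4,j-1].
  j=4: ((reset ∨ ok) U[≤1] ok) holds; no prefix to check → satisfied.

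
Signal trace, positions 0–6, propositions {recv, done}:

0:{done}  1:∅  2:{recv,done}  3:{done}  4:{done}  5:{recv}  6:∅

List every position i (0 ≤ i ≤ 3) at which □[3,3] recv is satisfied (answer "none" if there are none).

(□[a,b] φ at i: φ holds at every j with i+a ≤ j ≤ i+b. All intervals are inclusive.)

Evaluate at each i in [0,3]:
  i=0: ✗ (fails at j=3)
  i=1: ✗ (fails at j=4)
  i=2: ✓ (all of [5,5])
  i=3: ✗ (fails at j=6)

2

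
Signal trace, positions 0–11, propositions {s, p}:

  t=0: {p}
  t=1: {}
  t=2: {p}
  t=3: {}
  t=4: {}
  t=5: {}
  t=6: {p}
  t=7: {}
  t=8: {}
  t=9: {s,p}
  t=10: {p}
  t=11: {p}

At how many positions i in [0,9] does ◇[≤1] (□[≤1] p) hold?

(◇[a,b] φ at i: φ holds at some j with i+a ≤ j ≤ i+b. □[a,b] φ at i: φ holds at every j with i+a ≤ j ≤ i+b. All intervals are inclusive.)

2

Evaluate at each i in [0,9]:
  i=0: ✗ (none in [0,1])
  i=1: ✗ (none in [1,2])
  i=2: ✗ (none in [2,3])
  i=3: ✗ (none in [3,4])
  i=4: ✗ (none in [4,5])
  i=5: ✗ (none in [5,6])
  i=6: ✗ (none in [6,7])
  i=7: ✗ (none in [7,8])
  i=8: ✓ (witness j=9)
  i=9: ✓ (witness j=9)
Positions where it holds: {8, 9} → 2.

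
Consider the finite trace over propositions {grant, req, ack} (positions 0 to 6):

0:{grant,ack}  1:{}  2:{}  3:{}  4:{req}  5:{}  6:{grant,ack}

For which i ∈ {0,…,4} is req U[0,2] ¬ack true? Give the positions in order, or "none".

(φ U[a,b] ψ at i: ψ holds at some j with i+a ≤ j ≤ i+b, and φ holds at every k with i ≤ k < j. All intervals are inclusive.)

Evaluate at each i in [0,4]:
  i=0: ✗ (lhs fails at k=0 before rhs at j=1)
  i=1: ✓ (rhs at j=1)
  i=2: ✓ (rhs at j=2)
  i=3: ✓ (rhs at j=3)
  i=4: ✓ (rhs at j=4)

1, 2, 3, 4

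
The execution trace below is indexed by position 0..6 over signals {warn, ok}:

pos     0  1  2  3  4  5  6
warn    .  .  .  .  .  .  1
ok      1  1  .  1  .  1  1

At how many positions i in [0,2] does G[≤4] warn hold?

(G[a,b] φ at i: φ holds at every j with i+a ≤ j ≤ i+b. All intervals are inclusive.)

0

Evaluate at each i in [0,2]:
  i=0: ✗ (fails at j=0)
  i=1: ✗ (fails at j=1)
  i=2: ✗ (fails at j=2)
Positions where it holds: {} → 0.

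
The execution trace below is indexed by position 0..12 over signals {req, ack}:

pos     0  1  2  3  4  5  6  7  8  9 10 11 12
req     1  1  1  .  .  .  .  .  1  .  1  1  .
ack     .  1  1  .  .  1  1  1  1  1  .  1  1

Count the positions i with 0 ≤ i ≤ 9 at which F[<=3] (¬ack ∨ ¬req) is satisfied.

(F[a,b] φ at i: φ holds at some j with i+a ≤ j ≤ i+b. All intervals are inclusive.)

10

Evaluate at each i in [0,9]:
  i=0: ✓ (witness j=0)
  i=1: ✓ (witness j=3)
  i=2: ✓ (witness j=3)
  i=3: ✓ (witness j=3)
  i=4: ✓ (witness j=4)
  i=5: ✓ (witness j=5)
  i=6: ✓ (witness j=6)
  i=7: ✓ (witness j=7)
  i=8: ✓ (witness j=9)
  i=9: ✓ (witness j=9)
Positions where it holds: {0, 1, 2, 3, 4, 5, 6, 7, 8, 9} → 10.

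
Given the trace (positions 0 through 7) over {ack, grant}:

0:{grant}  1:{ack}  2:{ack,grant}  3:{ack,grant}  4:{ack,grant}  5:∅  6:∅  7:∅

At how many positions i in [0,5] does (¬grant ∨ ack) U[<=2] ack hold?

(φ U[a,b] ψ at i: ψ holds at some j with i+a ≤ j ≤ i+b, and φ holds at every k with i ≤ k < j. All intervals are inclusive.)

4

Evaluate at each i in [0,5]:
  i=0: ✗ (lhs fails at k=0 before rhs at j=1)
  i=1: ✓ (rhs at j=1)
  i=2: ✓ (rhs at j=2)
  i=3: ✓ (rhs at j=3)
  i=4: ✓ (rhs at j=4)
  i=5: ✗ (no rhs in [5,7])
Positions where it holds: {1, 2, 3, 4} → 4.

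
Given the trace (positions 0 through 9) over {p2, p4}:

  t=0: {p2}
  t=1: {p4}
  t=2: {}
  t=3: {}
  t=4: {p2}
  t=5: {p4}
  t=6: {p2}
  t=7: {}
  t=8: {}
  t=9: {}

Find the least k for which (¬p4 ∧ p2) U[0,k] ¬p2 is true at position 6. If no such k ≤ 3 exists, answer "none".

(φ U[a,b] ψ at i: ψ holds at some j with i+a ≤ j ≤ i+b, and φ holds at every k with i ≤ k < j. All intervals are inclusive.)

1

Need earliest j ≥ 6 with ¬p2, and (¬p4 ∧ p2) at every k in [6,j-1].
  j=6: rhs fails.
  j=7: rhs holds; lhs holds on [6,6]. k = 1.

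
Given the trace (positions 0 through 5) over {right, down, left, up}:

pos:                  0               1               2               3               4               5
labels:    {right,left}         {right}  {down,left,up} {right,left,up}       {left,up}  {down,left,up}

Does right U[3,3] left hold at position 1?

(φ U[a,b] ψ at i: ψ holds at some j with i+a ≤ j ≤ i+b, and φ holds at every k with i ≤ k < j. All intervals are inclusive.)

False

Need some j in [4,4] with left, and right at every k in [1,j-1].
  j=4: left holds, but right fails at k=2 → not this j.
No j in the window works → until fails.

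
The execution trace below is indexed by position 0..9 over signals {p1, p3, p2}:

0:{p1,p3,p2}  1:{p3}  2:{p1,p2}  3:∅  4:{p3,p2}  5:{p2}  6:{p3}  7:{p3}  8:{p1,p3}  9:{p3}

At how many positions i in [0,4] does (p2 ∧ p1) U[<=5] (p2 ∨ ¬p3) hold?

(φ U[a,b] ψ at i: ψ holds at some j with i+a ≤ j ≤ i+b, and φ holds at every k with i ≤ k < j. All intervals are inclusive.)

Evaluate at each i in [0,4]:
  i=0: ✓ (rhs at j=0)
  i=1: ✗ (lhs fails at k=1 before rhs at j=2)
  i=2: ✓ (rhs at j=2)
  i=3: ✓ (rhs at j=3)
  i=4: ✓ (rhs at j=4)
Positions where it holds: {0, 2, 3, 4} → 4.

4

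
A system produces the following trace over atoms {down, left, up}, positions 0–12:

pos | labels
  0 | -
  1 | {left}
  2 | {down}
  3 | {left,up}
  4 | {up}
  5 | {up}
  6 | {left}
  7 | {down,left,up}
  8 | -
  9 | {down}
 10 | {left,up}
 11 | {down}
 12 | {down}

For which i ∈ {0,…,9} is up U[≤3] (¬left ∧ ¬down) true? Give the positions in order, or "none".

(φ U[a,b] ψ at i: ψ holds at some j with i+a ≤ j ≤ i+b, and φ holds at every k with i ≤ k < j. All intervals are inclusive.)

Evaluate at each i in [0,9]:
  i=0: ✓ (rhs at j=0)
  i=1: ✗ (lhs fails at k=1 before rhs at j=4)
  i=2: ✗ (lhs fails at k=2 before rhs at j=4)
  i=3: ✓ (rhs at j=4; lhs holds on [3,3])
  i=4: ✓ (rhs at j=4)
  i=5: ✓ (rhs at j=5)
  i=6: ✗ (lhs fails at k=6 before rhs at j=8)
  i=7: ✓ (rhs at j=8; lhs holds on [7,7])
  i=8: ✓ (rhs at j=8)
  i=9: ✗ (no rhs in [9,12])

0, 3, 4, 5, 7, 8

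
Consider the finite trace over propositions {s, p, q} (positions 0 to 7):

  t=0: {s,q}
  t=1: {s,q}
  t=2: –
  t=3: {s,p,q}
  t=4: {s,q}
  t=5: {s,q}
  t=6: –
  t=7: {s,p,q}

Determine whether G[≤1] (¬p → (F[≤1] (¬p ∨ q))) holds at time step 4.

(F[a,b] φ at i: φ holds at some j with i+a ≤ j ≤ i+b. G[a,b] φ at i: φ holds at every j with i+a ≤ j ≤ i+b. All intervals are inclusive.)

Check (¬p → (F[≤1] (¬p ∨ q))) at every j in [4,5]:
  j=4: antecedent true; consequent holds (witness at 4) → ✓
  j=5: antecedent true; consequent holds (witness at 5) → ✓
All positions satisfy it → formula holds.

True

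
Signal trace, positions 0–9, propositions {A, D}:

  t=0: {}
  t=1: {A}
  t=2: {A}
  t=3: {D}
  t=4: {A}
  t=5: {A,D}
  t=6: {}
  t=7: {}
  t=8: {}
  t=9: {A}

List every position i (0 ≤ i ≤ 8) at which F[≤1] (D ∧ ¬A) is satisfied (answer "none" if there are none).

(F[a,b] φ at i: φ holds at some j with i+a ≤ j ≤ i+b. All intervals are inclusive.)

Evaluate at each i in [0,8]:
  i=0: ✗ (none in [0,1])
  i=1: ✗ (none in [1,2])
  i=2: ✓ (witness j=3)
  i=3: ✓ (witness j=3)
  i=4: ✗ (none in [4,5])
  i=5: ✗ (none in [5,6])
  i=6: ✗ (none in [6,7])
  i=7: ✗ (none in [7,8])
  i=8: ✗ (none in [8,9])

2, 3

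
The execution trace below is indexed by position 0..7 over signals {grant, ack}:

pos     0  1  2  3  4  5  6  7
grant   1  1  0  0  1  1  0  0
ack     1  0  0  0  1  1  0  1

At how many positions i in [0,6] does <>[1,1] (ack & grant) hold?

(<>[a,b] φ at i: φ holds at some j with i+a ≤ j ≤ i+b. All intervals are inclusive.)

Evaluate at each i in [0,6]:
  i=0: ✗ (none in [1,1])
  i=1: ✗ (none in [2,2])
  i=2: ✗ (none in [3,3])
  i=3: ✓ (witness j=4)
  i=4: ✓ (witness j=5)
  i=5: ✗ (none in [6,6])
  i=6: ✗ (none in [7,7])
Positions where it holds: {3, 4} → 2.

2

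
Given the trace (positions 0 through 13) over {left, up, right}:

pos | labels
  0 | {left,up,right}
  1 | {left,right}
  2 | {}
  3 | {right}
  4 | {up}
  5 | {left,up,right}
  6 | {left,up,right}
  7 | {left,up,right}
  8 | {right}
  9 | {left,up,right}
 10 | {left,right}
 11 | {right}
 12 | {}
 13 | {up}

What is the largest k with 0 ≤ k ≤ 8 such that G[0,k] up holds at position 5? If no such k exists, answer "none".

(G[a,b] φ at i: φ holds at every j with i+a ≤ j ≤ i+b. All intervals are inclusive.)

2

up must hold from j=5 onward; find where it first fails.
  j=5: holds
  j=6: holds
  j=7: holds
  j=8: fails
Holds on [5,7], so largest k = 2.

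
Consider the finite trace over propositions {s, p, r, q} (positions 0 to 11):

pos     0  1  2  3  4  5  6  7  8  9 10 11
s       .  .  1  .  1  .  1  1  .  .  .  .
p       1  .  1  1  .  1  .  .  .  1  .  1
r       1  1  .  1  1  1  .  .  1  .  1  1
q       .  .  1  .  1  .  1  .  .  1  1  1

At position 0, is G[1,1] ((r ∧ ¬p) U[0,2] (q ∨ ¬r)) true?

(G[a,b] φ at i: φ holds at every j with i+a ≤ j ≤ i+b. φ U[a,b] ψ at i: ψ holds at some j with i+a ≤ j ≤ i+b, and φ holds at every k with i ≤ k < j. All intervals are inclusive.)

Check ((r ∧ ¬p) U[0,2] (q ∨ ¬r)) at every j in [1,1]:
  j=1: holds
All positions satisfy it → formula holds.

Holds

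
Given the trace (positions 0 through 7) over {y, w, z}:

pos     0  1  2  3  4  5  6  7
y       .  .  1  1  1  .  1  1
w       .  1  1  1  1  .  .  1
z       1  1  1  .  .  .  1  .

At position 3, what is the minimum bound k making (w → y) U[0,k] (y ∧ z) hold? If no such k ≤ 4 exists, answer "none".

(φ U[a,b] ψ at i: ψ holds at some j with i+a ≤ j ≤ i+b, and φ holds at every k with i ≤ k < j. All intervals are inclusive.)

3

Need earliest j ≥ 3 with (y ∧ z), and (w → y) at every k in [3,j-1].
  j=3: rhs fails.
  j=4: rhs fails.
  j=5: rhs fails.
  j=6: rhs holds; lhs holds on [3,5]. k = 3.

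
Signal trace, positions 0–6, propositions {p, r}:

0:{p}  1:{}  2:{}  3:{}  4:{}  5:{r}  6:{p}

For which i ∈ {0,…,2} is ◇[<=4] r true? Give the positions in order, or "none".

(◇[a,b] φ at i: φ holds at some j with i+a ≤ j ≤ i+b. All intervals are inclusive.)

1, 2

Evaluate at each i in [0,2]:
  i=0: ✗ (none in [0,4])
  i=1: ✓ (witness j=5)
  i=2: ✓ (witness j=5)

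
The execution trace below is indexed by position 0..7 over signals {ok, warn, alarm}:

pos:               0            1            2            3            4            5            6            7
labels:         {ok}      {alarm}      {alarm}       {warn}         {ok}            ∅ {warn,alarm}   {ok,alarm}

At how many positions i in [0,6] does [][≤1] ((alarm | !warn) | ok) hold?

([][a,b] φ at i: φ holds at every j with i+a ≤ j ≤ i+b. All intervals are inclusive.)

5

Evaluate at each i in [0,6]:
  i=0: ✓ (all of [0,1])
  i=1: ✓ (all of [1,2])
  i=2: ✗ (fails at j=3)
  i=3: ✗ (fails at j=3)
  i=4: ✓ (all of [4,5])
  i=5: ✓ (all of [5,6])
  i=6: ✓ (all of [6,7])
Positions where it holds: {0, 1, 4, 5, 6} → 5.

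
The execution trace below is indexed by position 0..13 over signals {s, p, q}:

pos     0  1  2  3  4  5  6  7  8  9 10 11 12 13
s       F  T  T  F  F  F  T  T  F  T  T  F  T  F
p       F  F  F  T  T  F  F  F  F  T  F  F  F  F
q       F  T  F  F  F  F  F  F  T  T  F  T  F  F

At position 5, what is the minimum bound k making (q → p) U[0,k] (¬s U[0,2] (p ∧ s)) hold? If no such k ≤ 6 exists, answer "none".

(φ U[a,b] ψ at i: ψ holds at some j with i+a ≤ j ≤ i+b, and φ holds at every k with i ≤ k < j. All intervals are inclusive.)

3

Need earliest j ≥ 5 with (¬s U[0,2] (p ∧ s)), and (q → p) at every k in [5,j-1].
  j=5: rhs fails.
  j=6: rhs fails.
  j=7: rhs fails.
  j=8: rhs holds; lhs holds on [5,7]. k = 3.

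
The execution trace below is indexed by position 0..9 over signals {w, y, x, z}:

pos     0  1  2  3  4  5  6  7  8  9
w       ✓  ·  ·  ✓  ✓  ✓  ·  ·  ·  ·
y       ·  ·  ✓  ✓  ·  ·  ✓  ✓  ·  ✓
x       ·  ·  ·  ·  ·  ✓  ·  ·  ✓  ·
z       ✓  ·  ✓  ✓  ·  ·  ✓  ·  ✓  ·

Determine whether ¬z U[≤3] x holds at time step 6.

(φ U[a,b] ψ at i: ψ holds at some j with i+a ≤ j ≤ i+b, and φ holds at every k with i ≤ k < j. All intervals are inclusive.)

Need some j in [6,9] with x, and ¬z at every k in [6,j-1].
  j=6: x false.
  j=7: x false.
  j=8: x holds, but ¬z fails at k=6 → not this j.
  j=9: x false.
No j in the window works → until fails.

Does not hold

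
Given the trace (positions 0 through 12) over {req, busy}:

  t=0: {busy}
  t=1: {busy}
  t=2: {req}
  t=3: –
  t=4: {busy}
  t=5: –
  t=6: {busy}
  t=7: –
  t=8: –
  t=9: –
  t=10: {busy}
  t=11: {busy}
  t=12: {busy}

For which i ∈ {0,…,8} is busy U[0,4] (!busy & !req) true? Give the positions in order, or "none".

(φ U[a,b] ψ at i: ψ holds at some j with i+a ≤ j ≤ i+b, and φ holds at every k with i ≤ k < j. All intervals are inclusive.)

3, 4, 5, 6, 7, 8

Evaluate at each i in [0,8]:
  i=0: ✗ (lhs fails at k=2 before rhs at j=3)
  i=1: ✗ (lhs fails at k=2 before rhs at j=3)
  i=2: ✗ (lhs fails at k=2 before rhs at j=3)
  i=3: ✓ (rhs at j=3)
  i=4: ✓ (rhs at j=5; lhs holds on [4,4])
  i=5: ✓ (rhs at j=5)
  i=6: ✓ (rhs at j=7; lhs holds on [6,6])
  i=7: ✓ (rhs at j=7)
  i=8: ✓ (rhs at j=8)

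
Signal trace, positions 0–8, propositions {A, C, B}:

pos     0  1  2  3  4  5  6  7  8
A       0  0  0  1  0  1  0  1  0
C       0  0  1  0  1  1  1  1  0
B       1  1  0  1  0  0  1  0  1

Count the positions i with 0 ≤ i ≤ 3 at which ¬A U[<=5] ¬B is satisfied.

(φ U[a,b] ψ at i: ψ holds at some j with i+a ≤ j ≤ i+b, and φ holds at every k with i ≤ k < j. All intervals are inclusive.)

3

Evaluate at each i in [0,3]:
  i=0: ✓ (rhs at j=2; lhs holds on [0,1])
  i=1: ✓ (rhs at j=2; lhs holds on [1,1])
  i=2: ✓ (rhs at j=2)
  i=3: ✗ (lhs fails at k=3 before rhs at j=4)
Positions where it holds: {0, 1, 2} → 3.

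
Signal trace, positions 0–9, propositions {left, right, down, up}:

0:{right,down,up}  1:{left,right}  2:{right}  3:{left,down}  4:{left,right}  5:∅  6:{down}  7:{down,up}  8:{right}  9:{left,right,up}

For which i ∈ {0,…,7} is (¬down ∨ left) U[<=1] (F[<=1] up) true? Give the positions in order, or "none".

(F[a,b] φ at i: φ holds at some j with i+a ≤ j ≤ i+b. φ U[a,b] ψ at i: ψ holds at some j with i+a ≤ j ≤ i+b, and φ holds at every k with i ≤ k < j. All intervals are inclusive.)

0, 5, 6, 7

Evaluate at each i in [0,7]:
  i=0: ✓ (rhs at j=0)
  i=1: ✗ (no rhs in [1,2])
  i=2: ✗ (no rhs in [2,3])
  i=3: ✗ (no rhs in [3,4])
  i=4: ✗ (no rhs in [4,5])
  i=5: ✓ (rhs at j=6; lhs holds on [5,5])
  i=6: ✓ (rhs at j=6)
  i=7: ✓ (rhs at j=7)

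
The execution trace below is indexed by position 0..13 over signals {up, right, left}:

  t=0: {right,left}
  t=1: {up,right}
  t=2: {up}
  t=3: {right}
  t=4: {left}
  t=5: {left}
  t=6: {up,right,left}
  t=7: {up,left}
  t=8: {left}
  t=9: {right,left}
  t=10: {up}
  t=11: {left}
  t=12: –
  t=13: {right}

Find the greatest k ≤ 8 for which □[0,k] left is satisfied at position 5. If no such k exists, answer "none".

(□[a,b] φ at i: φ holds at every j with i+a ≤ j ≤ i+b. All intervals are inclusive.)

left must hold from j=5 onward; find where it first fails.
  j=5: holds
  j=6: holds
  j=7: holds
  j=8: holds
  j=9: holds
  j=10: fails
Holds on [5,9], so largest k = 4.

4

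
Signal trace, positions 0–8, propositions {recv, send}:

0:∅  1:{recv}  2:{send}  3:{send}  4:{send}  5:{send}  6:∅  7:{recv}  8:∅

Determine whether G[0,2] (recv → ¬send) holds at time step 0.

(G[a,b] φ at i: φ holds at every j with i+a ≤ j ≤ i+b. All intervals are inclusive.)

Holds

Check (recv → ¬send) at every j in [0,2]:
  j=0: antecedent false → ✓
  j=1: antecedent true; consequent true → ✓
  j=2: antecedent false → ✓
All positions satisfy it → formula holds.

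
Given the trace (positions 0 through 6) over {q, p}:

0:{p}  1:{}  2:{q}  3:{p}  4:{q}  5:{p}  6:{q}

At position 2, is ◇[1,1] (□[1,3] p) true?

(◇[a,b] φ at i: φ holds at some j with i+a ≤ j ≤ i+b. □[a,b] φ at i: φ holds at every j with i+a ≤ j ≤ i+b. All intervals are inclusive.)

False

Check □[1,3] p at each j in [3,3]:
  j=3: fails at 4
No position in the window satisfies it → formula fails.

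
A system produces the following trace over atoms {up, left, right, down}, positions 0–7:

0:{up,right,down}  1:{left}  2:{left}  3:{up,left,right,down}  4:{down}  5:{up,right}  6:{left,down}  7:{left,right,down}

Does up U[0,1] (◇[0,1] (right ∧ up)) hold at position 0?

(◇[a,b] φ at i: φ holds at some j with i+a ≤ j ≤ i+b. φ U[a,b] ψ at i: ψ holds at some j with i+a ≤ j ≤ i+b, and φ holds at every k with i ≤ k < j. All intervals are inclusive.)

Yes

Need some j in [0,1] with ◇[0,1] (right ∧ up), and up at every k in [0,j-1].
  j=0: ◇[0,1] (right ∧ up) holds; no prefix to check → satisfied.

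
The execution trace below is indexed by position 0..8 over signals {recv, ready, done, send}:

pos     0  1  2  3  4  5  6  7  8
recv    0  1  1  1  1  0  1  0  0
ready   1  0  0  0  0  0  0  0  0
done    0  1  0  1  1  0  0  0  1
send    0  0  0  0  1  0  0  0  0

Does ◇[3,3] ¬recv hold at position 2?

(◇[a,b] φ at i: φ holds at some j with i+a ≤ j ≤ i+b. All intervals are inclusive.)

Check ¬recv at each j in [5,5]:
  j=5: true
Found at j=5 → formula holds.

Holds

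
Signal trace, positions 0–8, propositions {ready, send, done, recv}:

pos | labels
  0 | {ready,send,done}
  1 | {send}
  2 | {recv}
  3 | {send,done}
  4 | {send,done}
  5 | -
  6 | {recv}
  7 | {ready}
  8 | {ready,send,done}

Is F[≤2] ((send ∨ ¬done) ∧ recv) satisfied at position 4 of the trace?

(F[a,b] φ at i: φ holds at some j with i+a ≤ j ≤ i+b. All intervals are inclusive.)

Check ((send ∨ ¬done) ∧ recv) at each j in [4,6]:
  j=4: false
  j=5: false
  j=6: true
Found at j=6 → formula holds.

Holds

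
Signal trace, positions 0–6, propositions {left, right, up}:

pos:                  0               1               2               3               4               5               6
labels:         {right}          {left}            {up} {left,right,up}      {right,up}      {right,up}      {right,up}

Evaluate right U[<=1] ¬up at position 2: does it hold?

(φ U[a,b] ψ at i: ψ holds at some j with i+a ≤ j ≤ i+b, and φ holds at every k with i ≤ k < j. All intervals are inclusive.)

Need some j in [2,3] with ¬up, and right at every k in [2,j-1].
  j=2: ¬up false.
  j=3: ¬up false.
No j in the window works → until fails.

Does not hold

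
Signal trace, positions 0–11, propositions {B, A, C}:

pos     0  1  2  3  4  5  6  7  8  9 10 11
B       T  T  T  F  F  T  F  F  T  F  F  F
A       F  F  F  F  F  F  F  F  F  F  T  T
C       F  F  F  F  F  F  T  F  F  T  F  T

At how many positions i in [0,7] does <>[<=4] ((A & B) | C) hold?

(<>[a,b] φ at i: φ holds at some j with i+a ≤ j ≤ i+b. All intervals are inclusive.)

6

Evaluate at each i in [0,7]:
  i=0: ✗ (none in [0,4])
  i=1: ✗ (none in [1,5])
  i=2: ✓ (witness j=6)
  i=3: ✓ (witness j=6)
  i=4: ✓ (witness j=6)
  i=5: ✓ (witness j=6)
  i=6: ✓ (witness j=6)
  i=7: ✓ (witness j=9)
Positions where it holds: {2, 3, 4, 5, 6, 7} → 6.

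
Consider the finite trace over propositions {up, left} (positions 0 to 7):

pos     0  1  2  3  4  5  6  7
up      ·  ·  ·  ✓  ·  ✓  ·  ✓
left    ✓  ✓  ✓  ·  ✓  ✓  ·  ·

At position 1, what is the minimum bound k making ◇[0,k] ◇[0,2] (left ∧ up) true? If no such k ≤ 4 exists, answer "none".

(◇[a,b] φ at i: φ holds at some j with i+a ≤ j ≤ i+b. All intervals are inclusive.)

Scan j = 1,2,… for ◇[0,2] (left ∧ up):
  j=1: fails
  j=2: fails
  j=3: holds
First hit at j=3, so smallest k = 3-1 = 2.

2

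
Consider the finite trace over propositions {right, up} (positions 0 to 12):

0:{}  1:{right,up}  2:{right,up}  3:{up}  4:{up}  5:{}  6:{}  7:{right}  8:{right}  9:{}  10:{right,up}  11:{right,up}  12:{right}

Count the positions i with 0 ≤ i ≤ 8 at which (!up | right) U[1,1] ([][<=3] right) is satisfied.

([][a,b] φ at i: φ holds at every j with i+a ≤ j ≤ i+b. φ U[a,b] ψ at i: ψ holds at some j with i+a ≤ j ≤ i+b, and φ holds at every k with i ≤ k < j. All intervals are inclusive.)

Evaluate at each i in [0,8]:
  i=0: ✗ (no rhs in [1,1])
  i=1: ✗ (no rhs in [2,2])
  i=2: ✗ (no rhs in [3,3])
  i=3: ✗ (no rhs in [4,4])
  i=4: ✗ (no rhs in [5,5])
  i=5: ✗ (no rhs in [6,6])
  i=6: ✗ (no rhs in [7,7])
  i=7: ✗ (no rhs in [8,8])
  i=8: ✗ (no rhs in [9,9])
Positions where it holds: {} → 0.

0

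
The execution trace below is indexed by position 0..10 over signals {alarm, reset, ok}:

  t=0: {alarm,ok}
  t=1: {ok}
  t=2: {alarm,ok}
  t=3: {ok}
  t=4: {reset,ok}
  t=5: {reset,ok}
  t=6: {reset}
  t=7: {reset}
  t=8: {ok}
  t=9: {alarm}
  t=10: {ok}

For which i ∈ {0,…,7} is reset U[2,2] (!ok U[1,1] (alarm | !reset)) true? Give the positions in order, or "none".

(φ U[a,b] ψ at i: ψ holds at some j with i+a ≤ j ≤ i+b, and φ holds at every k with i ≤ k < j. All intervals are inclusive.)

Evaluate at each i in [0,7]:
  i=0: ✗ (no rhs in [2,2])
  i=1: ✗ (no rhs in [3,3])
  i=2: ✗ (no rhs in [4,4])
  i=3: ✗ (no rhs in [5,5])
  i=4: ✗ (no rhs in [6,6])
  i=5: ✓ (rhs at j=7; lhs holds on [5,6])
  i=6: ✗ (no rhs in [8,8])
  i=7: ✗ (lhs fails at k=8 before rhs at j=9)

5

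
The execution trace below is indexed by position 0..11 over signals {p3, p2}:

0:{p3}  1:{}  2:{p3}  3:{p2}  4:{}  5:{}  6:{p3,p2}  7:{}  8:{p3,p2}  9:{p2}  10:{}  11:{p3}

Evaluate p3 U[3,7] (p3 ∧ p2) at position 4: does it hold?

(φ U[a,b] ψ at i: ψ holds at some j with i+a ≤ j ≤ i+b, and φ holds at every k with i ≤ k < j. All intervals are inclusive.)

No

Need some j in [7,11] with (p3 ∧ p2), and p3 at every k in [4,j-1].
  j=7: (p3 ∧ p2) false.
  j=8: (p3 ∧ p2) holds, but p3 fails at k=4 → not this j.
  j=9: (p3 ∧ p2) false.
  j=10: (p3 ∧ p2) false.
  j=11: (p3 ∧ p2) false.
No j in the window works → until fails.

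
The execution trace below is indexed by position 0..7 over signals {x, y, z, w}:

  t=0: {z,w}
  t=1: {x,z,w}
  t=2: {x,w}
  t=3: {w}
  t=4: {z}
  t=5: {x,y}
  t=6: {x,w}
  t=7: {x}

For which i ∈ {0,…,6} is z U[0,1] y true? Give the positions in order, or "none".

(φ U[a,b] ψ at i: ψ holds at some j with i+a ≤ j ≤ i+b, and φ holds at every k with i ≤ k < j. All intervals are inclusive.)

4, 5

Evaluate at each i in [0,6]:
  i=0: ✗ (no rhs in [0,1])
  i=1: ✗ (no rhs in [1,2])
  i=2: ✗ (no rhs in [2,3])
  i=3: ✗ (no rhs in [3,4])
  i=4: ✓ (rhs at j=5; lhs holds on [4,4])
  i=5: ✓ (rhs at j=5)
  i=6: ✗ (no rhs in [6,7])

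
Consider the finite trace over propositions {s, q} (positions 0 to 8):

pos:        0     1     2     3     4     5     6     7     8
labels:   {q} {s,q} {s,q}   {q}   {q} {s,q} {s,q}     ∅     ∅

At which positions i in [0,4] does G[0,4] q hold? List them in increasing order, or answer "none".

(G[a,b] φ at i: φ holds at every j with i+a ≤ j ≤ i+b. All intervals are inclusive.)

Evaluate at each i in [0,4]:
  i=0: ✓ (all of [0,4])
  i=1: ✓ (all of [1,5])
  i=2: ✓ (all of [2,6])
  i=3: ✗ (fails at j=7)
  i=4: ✗ (fails at j=7)

0, 1, 2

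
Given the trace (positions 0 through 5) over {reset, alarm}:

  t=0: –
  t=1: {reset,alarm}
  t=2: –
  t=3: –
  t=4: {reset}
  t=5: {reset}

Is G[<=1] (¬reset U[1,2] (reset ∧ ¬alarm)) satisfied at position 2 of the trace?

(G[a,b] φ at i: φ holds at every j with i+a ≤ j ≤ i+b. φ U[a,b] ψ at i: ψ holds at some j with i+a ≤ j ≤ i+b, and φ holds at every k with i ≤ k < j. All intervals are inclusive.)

True

Check (¬reset U[1,2] (reset ∧ ¬alarm)) at every j in [2,3]:
  j=2: holds
  j=3: holds
All positions satisfy it → formula holds.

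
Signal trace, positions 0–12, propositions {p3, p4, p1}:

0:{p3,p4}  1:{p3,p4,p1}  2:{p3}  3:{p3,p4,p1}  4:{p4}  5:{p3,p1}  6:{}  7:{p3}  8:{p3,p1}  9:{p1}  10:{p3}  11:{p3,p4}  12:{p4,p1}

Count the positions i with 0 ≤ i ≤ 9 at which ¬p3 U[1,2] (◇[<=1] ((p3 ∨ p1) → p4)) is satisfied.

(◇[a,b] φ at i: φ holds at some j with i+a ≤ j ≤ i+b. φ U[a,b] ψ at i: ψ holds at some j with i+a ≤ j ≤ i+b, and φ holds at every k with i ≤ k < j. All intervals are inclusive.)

2

Evaluate at each i in [0,9]:
  i=0: ✗ (lhs fails at k=0 before rhs at j=1)
  i=1: ✗ (lhs fails at k=1 before rhs at j=2)
  i=2: ✗ (lhs fails at k=2 before rhs at j=3)
  i=3: ✗ (lhs fails at k=3 before rhs at j=4)
  i=4: ✓ (rhs at j=5; lhs holds on [4,4])
  i=5: ✗ (lhs fails at k=5 before rhs at j=6)
  i=6: ✗ (no rhs in [7,8])
  i=7: ✗ (no rhs in [8,9])
  i=8: ✗ (lhs fails at k=8 before rhs at j=10)
  i=9: ✓ (rhs at j=10; lhs holds on [9,9])
Positions where it holds: {4, 9} → 2.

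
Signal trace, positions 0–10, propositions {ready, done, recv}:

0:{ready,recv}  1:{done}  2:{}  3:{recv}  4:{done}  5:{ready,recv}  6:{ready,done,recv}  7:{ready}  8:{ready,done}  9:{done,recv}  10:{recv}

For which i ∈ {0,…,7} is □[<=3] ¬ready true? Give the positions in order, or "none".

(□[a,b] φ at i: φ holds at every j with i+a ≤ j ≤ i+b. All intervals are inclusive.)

1

Evaluate at each i in [0,7]:
  i=0: ✗ (fails at j=0)
  i=1: ✓ (all of [1,4])
  i=2: ✗ (fails at j=5)
  i=3: ✗ (fails at j=5)
  i=4: ✗ (fails at j=5)
  i=5: ✗ (fails at j=5)
  i=6: ✗ (fails at j=6)
  i=7: ✗ (fails at j=7)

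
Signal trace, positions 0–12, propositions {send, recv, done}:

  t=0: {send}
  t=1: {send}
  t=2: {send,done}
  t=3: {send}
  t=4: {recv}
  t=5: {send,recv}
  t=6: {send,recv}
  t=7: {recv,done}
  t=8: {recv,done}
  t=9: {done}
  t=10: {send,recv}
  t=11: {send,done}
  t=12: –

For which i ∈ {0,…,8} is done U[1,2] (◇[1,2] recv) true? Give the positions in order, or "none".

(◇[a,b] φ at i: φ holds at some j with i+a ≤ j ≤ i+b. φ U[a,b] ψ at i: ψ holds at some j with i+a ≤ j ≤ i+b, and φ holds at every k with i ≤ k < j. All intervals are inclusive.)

2, 7, 8

Evaluate at each i in [0,8]:
  i=0: ✗ (lhs fails at k=0 before rhs at j=2)
  i=1: ✗ (lhs fails at k=1 before rhs at j=2)
  i=2: ✓ (rhs at j=3; lhs holds on [2,2])
  i=3: ✗ (lhs fails at k=3 before rhs at j=4)
  i=4: ✗ (lhs fails at k=4 before rhs at j=5)
  i=5: ✗ (lhs fails at k=5 before rhs at j=6)
  i=6: ✗ (lhs fails at k=6 before rhs at j=7)
  i=7: ✓ (rhs at j=8; lhs holds on [7,7])
  i=8: ✓ (rhs at j=9; lhs holds on [8,8])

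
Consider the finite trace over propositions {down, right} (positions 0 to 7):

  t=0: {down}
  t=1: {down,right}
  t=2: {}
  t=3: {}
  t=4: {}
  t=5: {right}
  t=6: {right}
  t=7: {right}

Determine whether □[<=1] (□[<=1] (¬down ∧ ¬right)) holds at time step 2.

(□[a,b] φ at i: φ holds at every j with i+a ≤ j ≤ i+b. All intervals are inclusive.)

Check □[<=1] (¬down ∧ ¬right) at every j in [2,3]:
  j=2: holds on [2,3]
  j=3: holds on [3,4]
All positions satisfy it → formula holds.

Yes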